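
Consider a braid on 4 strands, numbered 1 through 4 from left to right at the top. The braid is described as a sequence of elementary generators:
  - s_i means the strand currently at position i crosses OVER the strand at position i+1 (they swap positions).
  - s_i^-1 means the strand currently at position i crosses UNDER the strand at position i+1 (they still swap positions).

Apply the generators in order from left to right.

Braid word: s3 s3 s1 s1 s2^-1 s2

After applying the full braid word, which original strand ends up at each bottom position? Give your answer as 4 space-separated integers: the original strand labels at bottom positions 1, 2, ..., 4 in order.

Answer: 1 2 3 4

Derivation:
Gen 1 (s3): strand 3 crosses over strand 4. Perm now: [1 2 4 3]
Gen 2 (s3): strand 4 crosses over strand 3. Perm now: [1 2 3 4]
Gen 3 (s1): strand 1 crosses over strand 2. Perm now: [2 1 3 4]
Gen 4 (s1): strand 2 crosses over strand 1. Perm now: [1 2 3 4]
Gen 5 (s2^-1): strand 2 crosses under strand 3. Perm now: [1 3 2 4]
Gen 6 (s2): strand 3 crosses over strand 2. Perm now: [1 2 3 4]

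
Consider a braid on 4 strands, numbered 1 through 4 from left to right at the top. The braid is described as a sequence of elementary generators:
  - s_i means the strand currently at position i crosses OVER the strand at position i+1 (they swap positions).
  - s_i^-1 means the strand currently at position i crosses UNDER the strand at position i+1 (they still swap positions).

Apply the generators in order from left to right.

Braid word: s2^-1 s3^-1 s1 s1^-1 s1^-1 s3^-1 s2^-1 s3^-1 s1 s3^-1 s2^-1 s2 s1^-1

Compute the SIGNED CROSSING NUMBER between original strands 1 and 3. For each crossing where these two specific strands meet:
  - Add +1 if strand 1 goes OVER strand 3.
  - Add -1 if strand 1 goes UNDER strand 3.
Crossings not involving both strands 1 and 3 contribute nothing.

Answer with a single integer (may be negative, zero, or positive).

Answer: 3

Derivation:
Gen 1: crossing 2x3. Both 1&3? no. Sum: 0
Gen 2: crossing 2x4. Both 1&3? no. Sum: 0
Gen 3: 1 over 3. Both 1&3? yes. Contrib: +1. Sum: 1
Gen 4: 3 under 1. Both 1&3? yes. Contrib: +1. Sum: 2
Gen 5: 1 under 3. Both 1&3? yes. Contrib: -1. Sum: 1
Gen 6: crossing 4x2. Both 1&3? no. Sum: 1
Gen 7: crossing 1x2. Both 1&3? no. Sum: 1
Gen 8: crossing 1x4. Both 1&3? no. Sum: 1
Gen 9: crossing 3x2. Both 1&3? no. Sum: 1
Gen 10: crossing 4x1. Both 1&3? no. Sum: 1
Gen 11: 3 under 1. Both 1&3? yes. Contrib: +1. Sum: 2
Gen 12: 1 over 3. Both 1&3? yes. Contrib: +1. Sum: 3
Gen 13: crossing 2x3. Both 1&3? no. Sum: 3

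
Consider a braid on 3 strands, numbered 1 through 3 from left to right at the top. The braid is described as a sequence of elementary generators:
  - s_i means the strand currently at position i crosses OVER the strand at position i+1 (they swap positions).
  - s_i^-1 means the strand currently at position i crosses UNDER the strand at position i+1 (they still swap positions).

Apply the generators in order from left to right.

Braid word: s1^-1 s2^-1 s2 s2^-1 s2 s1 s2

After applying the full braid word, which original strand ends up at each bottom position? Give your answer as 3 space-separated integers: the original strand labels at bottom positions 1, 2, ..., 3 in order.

Gen 1 (s1^-1): strand 1 crosses under strand 2. Perm now: [2 1 3]
Gen 2 (s2^-1): strand 1 crosses under strand 3. Perm now: [2 3 1]
Gen 3 (s2): strand 3 crosses over strand 1. Perm now: [2 1 3]
Gen 4 (s2^-1): strand 1 crosses under strand 3. Perm now: [2 3 1]
Gen 5 (s2): strand 3 crosses over strand 1. Perm now: [2 1 3]
Gen 6 (s1): strand 2 crosses over strand 1. Perm now: [1 2 3]
Gen 7 (s2): strand 2 crosses over strand 3. Perm now: [1 3 2]

Answer: 1 3 2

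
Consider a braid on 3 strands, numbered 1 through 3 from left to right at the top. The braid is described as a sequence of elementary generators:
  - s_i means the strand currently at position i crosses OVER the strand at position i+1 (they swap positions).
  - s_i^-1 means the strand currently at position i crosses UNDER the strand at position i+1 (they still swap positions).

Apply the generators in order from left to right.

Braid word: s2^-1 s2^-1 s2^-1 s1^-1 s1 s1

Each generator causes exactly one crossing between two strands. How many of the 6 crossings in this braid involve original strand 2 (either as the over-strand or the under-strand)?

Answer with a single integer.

Answer: 3

Derivation:
Gen 1: crossing 2x3. Involves strand 2? yes. Count so far: 1
Gen 2: crossing 3x2. Involves strand 2? yes. Count so far: 2
Gen 3: crossing 2x3. Involves strand 2? yes. Count so far: 3
Gen 4: crossing 1x3. Involves strand 2? no. Count so far: 3
Gen 5: crossing 3x1. Involves strand 2? no. Count so far: 3
Gen 6: crossing 1x3. Involves strand 2? no. Count so far: 3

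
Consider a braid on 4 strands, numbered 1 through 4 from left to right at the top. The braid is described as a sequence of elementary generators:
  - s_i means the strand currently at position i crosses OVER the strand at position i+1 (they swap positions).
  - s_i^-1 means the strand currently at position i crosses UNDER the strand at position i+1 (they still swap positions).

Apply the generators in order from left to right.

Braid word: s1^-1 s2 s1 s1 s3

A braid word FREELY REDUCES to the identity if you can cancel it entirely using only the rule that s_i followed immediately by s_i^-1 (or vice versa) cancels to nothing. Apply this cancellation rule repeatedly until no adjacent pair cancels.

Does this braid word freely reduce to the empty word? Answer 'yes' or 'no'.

Answer: no

Derivation:
Gen 1 (s1^-1): push. Stack: [s1^-1]
Gen 2 (s2): push. Stack: [s1^-1 s2]
Gen 3 (s1): push. Stack: [s1^-1 s2 s1]
Gen 4 (s1): push. Stack: [s1^-1 s2 s1 s1]
Gen 5 (s3): push. Stack: [s1^-1 s2 s1 s1 s3]
Reduced word: s1^-1 s2 s1 s1 s3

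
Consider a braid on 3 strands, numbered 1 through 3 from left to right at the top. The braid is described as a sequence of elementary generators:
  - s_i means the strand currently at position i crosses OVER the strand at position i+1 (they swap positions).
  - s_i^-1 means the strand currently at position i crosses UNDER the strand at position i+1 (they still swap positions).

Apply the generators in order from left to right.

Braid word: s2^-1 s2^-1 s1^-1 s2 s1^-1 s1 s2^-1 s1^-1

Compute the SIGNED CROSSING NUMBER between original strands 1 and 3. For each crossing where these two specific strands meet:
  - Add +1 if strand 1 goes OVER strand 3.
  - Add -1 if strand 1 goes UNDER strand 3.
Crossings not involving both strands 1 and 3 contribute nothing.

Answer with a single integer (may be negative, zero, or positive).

Answer: 2

Derivation:
Gen 1: crossing 2x3. Both 1&3? no. Sum: 0
Gen 2: crossing 3x2. Both 1&3? no. Sum: 0
Gen 3: crossing 1x2. Both 1&3? no. Sum: 0
Gen 4: 1 over 3. Both 1&3? yes. Contrib: +1. Sum: 1
Gen 5: crossing 2x3. Both 1&3? no. Sum: 1
Gen 6: crossing 3x2. Both 1&3? no. Sum: 1
Gen 7: 3 under 1. Both 1&3? yes. Contrib: +1. Sum: 2
Gen 8: crossing 2x1. Both 1&3? no. Sum: 2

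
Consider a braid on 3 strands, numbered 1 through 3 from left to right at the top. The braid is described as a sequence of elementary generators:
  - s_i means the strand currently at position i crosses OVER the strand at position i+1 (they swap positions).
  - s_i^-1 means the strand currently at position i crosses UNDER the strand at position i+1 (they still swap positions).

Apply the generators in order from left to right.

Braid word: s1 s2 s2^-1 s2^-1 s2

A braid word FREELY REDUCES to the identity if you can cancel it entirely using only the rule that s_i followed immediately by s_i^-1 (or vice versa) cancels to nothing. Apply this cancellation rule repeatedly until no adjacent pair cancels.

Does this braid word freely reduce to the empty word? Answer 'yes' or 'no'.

Answer: no

Derivation:
Gen 1 (s1): push. Stack: [s1]
Gen 2 (s2): push. Stack: [s1 s2]
Gen 3 (s2^-1): cancels prior s2. Stack: [s1]
Gen 4 (s2^-1): push. Stack: [s1 s2^-1]
Gen 5 (s2): cancels prior s2^-1. Stack: [s1]
Reduced word: s1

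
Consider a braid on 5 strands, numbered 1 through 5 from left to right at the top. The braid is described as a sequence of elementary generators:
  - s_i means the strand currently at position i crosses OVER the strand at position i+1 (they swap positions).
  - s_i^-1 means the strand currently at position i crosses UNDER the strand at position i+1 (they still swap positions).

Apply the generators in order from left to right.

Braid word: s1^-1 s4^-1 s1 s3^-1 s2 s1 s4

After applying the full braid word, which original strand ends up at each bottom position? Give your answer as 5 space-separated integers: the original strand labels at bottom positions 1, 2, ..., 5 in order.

Gen 1 (s1^-1): strand 1 crosses under strand 2. Perm now: [2 1 3 4 5]
Gen 2 (s4^-1): strand 4 crosses under strand 5. Perm now: [2 1 3 5 4]
Gen 3 (s1): strand 2 crosses over strand 1. Perm now: [1 2 3 5 4]
Gen 4 (s3^-1): strand 3 crosses under strand 5. Perm now: [1 2 5 3 4]
Gen 5 (s2): strand 2 crosses over strand 5. Perm now: [1 5 2 3 4]
Gen 6 (s1): strand 1 crosses over strand 5. Perm now: [5 1 2 3 4]
Gen 7 (s4): strand 3 crosses over strand 4. Perm now: [5 1 2 4 3]

Answer: 5 1 2 4 3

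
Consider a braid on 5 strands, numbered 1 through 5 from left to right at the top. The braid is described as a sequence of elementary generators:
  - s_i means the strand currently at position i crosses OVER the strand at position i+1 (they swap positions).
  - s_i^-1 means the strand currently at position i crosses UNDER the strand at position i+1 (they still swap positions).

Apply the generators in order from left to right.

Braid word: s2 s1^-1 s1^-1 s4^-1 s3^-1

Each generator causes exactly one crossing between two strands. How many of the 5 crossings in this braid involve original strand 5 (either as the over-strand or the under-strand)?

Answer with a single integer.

Gen 1: crossing 2x3. Involves strand 5? no. Count so far: 0
Gen 2: crossing 1x3. Involves strand 5? no. Count so far: 0
Gen 3: crossing 3x1. Involves strand 5? no. Count so far: 0
Gen 4: crossing 4x5. Involves strand 5? yes. Count so far: 1
Gen 5: crossing 2x5. Involves strand 5? yes. Count so far: 2

Answer: 2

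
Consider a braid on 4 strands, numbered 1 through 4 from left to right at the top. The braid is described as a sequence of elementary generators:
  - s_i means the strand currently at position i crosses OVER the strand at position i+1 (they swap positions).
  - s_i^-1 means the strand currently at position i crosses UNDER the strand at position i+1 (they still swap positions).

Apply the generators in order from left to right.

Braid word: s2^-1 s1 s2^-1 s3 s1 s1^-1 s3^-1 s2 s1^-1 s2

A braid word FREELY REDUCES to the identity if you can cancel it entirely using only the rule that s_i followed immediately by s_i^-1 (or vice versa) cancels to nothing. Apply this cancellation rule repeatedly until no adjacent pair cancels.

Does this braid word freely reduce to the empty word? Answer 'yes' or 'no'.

Gen 1 (s2^-1): push. Stack: [s2^-1]
Gen 2 (s1): push. Stack: [s2^-1 s1]
Gen 3 (s2^-1): push. Stack: [s2^-1 s1 s2^-1]
Gen 4 (s3): push. Stack: [s2^-1 s1 s2^-1 s3]
Gen 5 (s1): push. Stack: [s2^-1 s1 s2^-1 s3 s1]
Gen 6 (s1^-1): cancels prior s1. Stack: [s2^-1 s1 s2^-1 s3]
Gen 7 (s3^-1): cancels prior s3. Stack: [s2^-1 s1 s2^-1]
Gen 8 (s2): cancels prior s2^-1. Stack: [s2^-1 s1]
Gen 9 (s1^-1): cancels prior s1. Stack: [s2^-1]
Gen 10 (s2): cancels prior s2^-1. Stack: []
Reduced word: (empty)

Answer: yes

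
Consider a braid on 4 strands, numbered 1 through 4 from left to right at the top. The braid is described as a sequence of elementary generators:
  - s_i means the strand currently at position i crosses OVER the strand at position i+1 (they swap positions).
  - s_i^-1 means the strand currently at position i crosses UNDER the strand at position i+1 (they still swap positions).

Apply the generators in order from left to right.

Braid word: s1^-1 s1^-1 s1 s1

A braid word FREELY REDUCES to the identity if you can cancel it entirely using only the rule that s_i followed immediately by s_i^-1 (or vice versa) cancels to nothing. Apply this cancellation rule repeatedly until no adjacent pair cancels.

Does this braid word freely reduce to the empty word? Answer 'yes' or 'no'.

Gen 1 (s1^-1): push. Stack: [s1^-1]
Gen 2 (s1^-1): push. Stack: [s1^-1 s1^-1]
Gen 3 (s1): cancels prior s1^-1. Stack: [s1^-1]
Gen 4 (s1): cancels prior s1^-1. Stack: []
Reduced word: (empty)

Answer: yes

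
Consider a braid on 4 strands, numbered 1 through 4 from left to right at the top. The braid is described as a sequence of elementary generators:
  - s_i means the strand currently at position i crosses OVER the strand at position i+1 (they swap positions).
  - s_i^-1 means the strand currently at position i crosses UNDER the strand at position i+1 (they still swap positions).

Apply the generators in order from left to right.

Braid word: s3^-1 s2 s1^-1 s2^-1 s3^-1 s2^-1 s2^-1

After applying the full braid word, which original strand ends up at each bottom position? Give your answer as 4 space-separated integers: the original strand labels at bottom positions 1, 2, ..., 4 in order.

Gen 1 (s3^-1): strand 3 crosses under strand 4. Perm now: [1 2 4 3]
Gen 2 (s2): strand 2 crosses over strand 4. Perm now: [1 4 2 3]
Gen 3 (s1^-1): strand 1 crosses under strand 4. Perm now: [4 1 2 3]
Gen 4 (s2^-1): strand 1 crosses under strand 2. Perm now: [4 2 1 3]
Gen 5 (s3^-1): strand 1 crosses under strand 3. Perm now: [4 2 3 1]
Gen 6 (s2^-1): strand 2 crosses under strand 3. Perm now: [4 3 2 1]
Gen 7 (s2^-1): strand 3 crosses under strand 2. Perm now: [4 2 3 1]

Answer: 4 2 3 1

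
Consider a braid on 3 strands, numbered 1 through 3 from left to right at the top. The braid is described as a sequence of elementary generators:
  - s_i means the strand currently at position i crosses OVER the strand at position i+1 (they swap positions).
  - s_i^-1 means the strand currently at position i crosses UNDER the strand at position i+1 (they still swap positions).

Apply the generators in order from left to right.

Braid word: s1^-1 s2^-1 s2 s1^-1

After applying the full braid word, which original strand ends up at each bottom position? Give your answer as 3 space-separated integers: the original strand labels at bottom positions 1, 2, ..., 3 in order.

Answer: 1 2 3

Derivation:
Gen 1 (s1^-1): strand 1 crosses under strand 2. Perm now: [2 1 3]
Gen 2 (s2^-1): strand 1 crosses under strand 3. Perm now: [2 3 1]
Gen 3 (s2): strand 3 crosses over strand 1. Perm now: [2 1 3]
Gen 4 (s1^-1): strand 2 crosses under strand 1. Perm now: [1 2 3]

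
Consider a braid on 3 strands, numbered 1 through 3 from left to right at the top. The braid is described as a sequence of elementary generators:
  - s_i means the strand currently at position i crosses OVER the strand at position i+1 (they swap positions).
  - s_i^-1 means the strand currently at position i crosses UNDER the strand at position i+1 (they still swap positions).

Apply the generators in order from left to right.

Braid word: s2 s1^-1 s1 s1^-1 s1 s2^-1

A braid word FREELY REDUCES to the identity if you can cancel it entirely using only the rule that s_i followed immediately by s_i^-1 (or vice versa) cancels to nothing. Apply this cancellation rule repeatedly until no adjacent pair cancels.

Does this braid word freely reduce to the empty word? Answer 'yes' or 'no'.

Answer: yes

Derivation:
Gen 1 (s2): push. Stack: [s2]
Gen 2 (s1^-1): push. Stack: [s2 s1^-1]
Gen 3 (s1): cancels prior s1^-1. Stack: [s2]
Gen 4 (s1^-1): push. Stack: [s2 s1^-1]
Gen 5 (s1): cancels prior s1^-1. Stack: [s2]
Gen 6 (s2^-1): cancels prior s2. Stack: []
Reduced word: (empty)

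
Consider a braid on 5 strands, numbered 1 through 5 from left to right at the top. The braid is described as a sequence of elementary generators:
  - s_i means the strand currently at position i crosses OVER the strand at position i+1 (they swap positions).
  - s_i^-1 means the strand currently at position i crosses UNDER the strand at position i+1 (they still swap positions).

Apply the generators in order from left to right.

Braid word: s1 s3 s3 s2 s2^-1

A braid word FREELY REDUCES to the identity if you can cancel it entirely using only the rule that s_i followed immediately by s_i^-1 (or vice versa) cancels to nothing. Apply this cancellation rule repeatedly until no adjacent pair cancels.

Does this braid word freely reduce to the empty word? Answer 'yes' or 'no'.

Gen 1 (s1): push. Stack: [s1]
Gen 2 (s3): push. Stack: [s1 s3]
Gen 3 (s3): push. Stack: [s1 s3 s3]
Gen 4 (s2): push. Stack: [s1 s3 s3 s2]
Gen 5 (s2^-1): cancels prior s2. Stack: [s1 s3 s3]
Reduced word: s1 s3 s3

Answer: no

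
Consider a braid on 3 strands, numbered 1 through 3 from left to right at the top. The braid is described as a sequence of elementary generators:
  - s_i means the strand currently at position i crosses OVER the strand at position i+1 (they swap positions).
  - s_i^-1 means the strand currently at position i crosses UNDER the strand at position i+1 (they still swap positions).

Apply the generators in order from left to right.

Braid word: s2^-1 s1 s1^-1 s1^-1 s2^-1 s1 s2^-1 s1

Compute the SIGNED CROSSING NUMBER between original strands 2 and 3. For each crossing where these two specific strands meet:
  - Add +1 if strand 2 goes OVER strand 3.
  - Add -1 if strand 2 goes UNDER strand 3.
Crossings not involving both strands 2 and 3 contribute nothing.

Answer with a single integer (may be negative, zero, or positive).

Answer: -2

Derivation:
Gen 1: 2 under 3. Both 2&3? yes. Contrib: -1. Sum: -1
Gen 2: crossing 1x3. Both 2&3? no. Sum: -1
Gen 3: crossing 3x1. Both 2&3? no. Sum: -1
Gen 4: crossing 1x3. Both 2&3? no. Sum: -1
Gen 5: crossing 1x2. Both 2&3? no. Sum: -1
Gen 6: 3 over 2. Both 2&3? yes. Contrib: -1. Sum: -2
Gen 7: crossing 3x1. Both 2&3? no. Sum: -2
Gen 8: crossing 2x1. Both 2&3? no. Sum: -2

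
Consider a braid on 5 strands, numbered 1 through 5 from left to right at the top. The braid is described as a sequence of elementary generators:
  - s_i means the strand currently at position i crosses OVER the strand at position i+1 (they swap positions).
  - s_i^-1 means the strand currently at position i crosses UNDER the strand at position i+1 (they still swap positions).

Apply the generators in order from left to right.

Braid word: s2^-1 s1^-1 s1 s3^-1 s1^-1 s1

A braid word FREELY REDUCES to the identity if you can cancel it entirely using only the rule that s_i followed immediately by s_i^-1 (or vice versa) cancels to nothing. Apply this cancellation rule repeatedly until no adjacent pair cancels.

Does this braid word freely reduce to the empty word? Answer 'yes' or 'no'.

Answer: no

Derivation:
Gen 1 (s2^-1): push. Stack: [s2^-1]
Gen 2 (s1^-1): push. Stack: [s2^-1 s1^-1]
Gen 3 (s1): cancels prior s1^-1. Stack: [s2^-1]
Gen 4 (s3^-1): push. Stack: [s2^-1 s3^-1]
Gen 5 (s1^-1): push. Stack: [s2^-1 s3^-1 s1^-1]
Gen 6 (s1): cancels prior s1^-1. Stack: [s2^-1 s3^-1]
Reduced word: s2^-1 s3^-1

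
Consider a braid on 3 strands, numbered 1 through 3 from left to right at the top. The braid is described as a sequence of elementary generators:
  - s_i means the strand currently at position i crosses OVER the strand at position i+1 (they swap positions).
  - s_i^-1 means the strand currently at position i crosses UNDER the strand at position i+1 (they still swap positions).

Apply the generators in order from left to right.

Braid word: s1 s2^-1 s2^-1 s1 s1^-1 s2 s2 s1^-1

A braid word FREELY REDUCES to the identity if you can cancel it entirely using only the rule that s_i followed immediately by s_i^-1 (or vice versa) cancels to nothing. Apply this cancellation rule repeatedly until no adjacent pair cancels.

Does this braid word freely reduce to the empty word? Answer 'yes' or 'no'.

Answer: yes

Derivation:
Gen 1 (s1): push. Stack: [s1]
Gen 2 (s2^-1): push. Stack: [s1 s2^-1]
Gen 3 (s2^-1): push. Stack: [s1 s2^-1 s2^-1]
Gen 4 (s1): push. Stack: [s1 s2^-1 s2^-1 s1]
Gen 5 (s1^-1): cancels prior s1. Stack: [s1 s2^-1 s2^-1]
Gen 6 (s2): cancels prior s2^-1. Stack: [s1 s2^-1]
Gen 7 (s2): cancels prior s2^-1. Stack: [s1]
Gen 8 (s1^-1): cancels prior s1. Stack: []
Reduced word: (empty)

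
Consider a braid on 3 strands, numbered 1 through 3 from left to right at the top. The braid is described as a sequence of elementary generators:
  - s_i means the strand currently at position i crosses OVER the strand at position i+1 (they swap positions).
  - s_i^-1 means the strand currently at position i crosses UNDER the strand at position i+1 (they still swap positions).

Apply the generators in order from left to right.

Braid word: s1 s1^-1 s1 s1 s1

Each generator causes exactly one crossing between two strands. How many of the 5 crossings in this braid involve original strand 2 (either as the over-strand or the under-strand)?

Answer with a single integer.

Gen 1: crossing 1x2. Involves strand 2? yes. Count so far: 1
Gen 2: crossing 2x1. Involves strand 2? yes. Count so far: 2
Gen 3: crossing 1x2. Involves strand 2? yes. Count so far: 3
Gen 4: crossing 2x1. Involves strand 2? yes. Count so far: 4
Gen 5: crossing 1x2. Involves strand 2? yes. Count so far: 5

Answer: 5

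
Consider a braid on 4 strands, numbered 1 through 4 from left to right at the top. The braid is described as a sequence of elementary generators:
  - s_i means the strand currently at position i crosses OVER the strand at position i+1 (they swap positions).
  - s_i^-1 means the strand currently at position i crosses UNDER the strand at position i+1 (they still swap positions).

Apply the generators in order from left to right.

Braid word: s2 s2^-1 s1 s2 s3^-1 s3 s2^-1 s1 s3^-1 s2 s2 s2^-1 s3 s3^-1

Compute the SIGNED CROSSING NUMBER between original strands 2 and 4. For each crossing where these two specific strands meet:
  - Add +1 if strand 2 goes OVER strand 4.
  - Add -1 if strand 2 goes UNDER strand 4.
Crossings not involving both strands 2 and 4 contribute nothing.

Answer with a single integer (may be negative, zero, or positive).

Gen 1: crossing 2x3. Both 2&4? no. Sum: 0
Gen 2: crossing 3x2. Both 2&4? no. Sum: 0
Gen 3: crossing 1x2. Both 2&4? no. Sum: 0
Gen 4: crossing 1x3. Both 2&4? no. Sum: 0
Gen 5: crossing 1x4. Both 2&4? no. Sum: 0
Gen 6: crossing 4x1. Both 2&4? no. Sum: 0
Gen 7: crossing 3x1. Both 2&4? no. Sum: 0
Gen 8: crossing 2x1. Both 2&4? no. Sum: 0
Gen 9: crossing 3x4. Both 2&4? no. Sum: 0
Gen 10: 2 over 4. Both 2&4? yes. Contrib: +1. Sum: 1
Gen 11: 4 over 2. Both 2&4? yes. Contrib: -1. Sum: 0
Gen 12: 2 under 4. Both 2&4? yes. Contrib: -1. Sum: -1
Gen 13: crossing 2x3. Both 2&4? no. Sum: -1
Gen 14: crossing 3x2. Both 2&4? no. Sum: -1

Answer: -1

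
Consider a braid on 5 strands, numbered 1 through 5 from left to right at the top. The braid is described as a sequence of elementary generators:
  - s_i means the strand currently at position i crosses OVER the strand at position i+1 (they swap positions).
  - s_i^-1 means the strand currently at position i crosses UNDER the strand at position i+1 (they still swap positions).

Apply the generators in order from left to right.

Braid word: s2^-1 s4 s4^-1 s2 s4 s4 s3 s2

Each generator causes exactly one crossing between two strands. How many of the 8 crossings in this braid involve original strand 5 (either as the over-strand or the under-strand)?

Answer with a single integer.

Gen 1: crossing 2x3. Involves strand 5? no. Count so far: 0
Gen 2: crossing 4x5. Involves strand 5? yes. Count so far: 1
Gen 3: crossing 5x4. Involves strand 5? yes. Count so far: 2
Gen 4: crossing 3x2. Involves strand 5? no. Count so far: 2
Gen 5: crossing 4x5. Involves strand 5? yes. Count so far: 3
Gen 6: crossing 5x4. Involves strand 5? yes. Count so far: 4
Gen 7: crossing 3x4. Involves strand 5? no. Count so far: 4
Gen 8: crossing 2x4. Involves strand 5? no. Count so far: 4

Answer: 4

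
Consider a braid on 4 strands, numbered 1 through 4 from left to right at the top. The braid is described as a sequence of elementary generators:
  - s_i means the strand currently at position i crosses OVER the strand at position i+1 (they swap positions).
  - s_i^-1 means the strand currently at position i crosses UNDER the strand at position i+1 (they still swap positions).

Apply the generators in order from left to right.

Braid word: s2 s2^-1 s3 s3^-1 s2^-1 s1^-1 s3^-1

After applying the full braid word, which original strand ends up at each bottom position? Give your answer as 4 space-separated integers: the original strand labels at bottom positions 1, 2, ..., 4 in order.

Answer: 3 1 4 2

Derivation:
Gen 1 (s2): strand 2 crosses over strand 3. Perm now: [1 3 2 4]
Gen 2 (s2^-1): strand 3 crosses under strand 2. Perm now: [1 2 3 4]
Gen 3 (s3): strand 3 crosses over strand 4. Perm now: [1 2 4 3]
Gen 4 (s3^-1): strand 4 crosses under strand 3. Perm now: [1 2 3 4]
Gen 5 (s2^-1): strand 2 crosses under strand 3. Perm now: [1 3 2 4]
Gen 6 (s1^-1): strand 1 crosses under strand 3. Perm now: [3 1 2 4]
Gen 7 (s3^-1): strand 2 crosses under strand 4. Perm now: [3 1 4 2]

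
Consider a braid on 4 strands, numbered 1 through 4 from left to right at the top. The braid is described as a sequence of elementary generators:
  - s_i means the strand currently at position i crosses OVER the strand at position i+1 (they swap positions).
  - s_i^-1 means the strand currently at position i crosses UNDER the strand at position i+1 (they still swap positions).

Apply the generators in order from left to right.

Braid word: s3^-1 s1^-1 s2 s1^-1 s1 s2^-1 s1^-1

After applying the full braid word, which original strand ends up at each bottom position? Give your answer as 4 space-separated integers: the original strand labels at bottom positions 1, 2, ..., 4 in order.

Gen 1 (s3^-1): strand 3 crosses under strand 4. Perm now: [1 2 4 3]
Gen 2 (s1^-1): strand 1 crosses under strand 2. Perm now: [2 1 4 3]
Gen 3 (s2): strand 1 crosses over strand 4. Perm now: [2 4 1 3]
Gen 4 (s1^-1): strand 2 crosses under strand 4. Perm now: [4 2 1 3]
Gen 5 (s1): strand 4 crosses over strand 2. Perm now: [2 4 1 3]
Gen 6 (s2^-1): strand 4 crosses under strand 1. Perm now: [2 1 4 3]
Gen 7 (s1^-1): strand 2 crosses under strand 1. Perm now: [1 2 4 3]

Answer: 1 2 4 3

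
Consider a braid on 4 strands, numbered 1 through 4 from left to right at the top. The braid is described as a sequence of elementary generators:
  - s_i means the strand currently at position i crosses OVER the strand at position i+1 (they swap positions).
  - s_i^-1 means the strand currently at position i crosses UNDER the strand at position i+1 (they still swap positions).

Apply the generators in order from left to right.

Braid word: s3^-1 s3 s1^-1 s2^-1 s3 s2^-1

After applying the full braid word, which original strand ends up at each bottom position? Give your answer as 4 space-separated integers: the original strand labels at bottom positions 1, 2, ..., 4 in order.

Answer: 2 4 3 1

Derivation:
Gen 1 (s3^-1): strand 3 crosses under strand 4. Perm now: [1 2 4 3]
Gen 2 (s3): strand 4 crosses over strand 3. Perm now: [1 2 3 4]
Gen 3 (s1^-1): strand 1 crosses under strand 2. Perm now: [2 1 3 4]
Gen 4 (s2^-1): strand 1 crosses under strand 3. Perm now: [2 3 1 4]
Gen 5 (s3): strand 1 crosses over strand 4. Perm now: [2 3 4 1]
Gen 6 (s2^-1): strand 3 crosses under strand 4. Perm now: [2 4 3 1]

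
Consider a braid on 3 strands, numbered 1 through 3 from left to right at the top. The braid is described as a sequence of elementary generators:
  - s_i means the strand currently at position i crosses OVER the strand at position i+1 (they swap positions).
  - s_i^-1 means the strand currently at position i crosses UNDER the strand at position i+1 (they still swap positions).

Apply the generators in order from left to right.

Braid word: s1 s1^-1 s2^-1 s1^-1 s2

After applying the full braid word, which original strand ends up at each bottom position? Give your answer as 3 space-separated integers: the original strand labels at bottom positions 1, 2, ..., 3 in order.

Answer: 3 2 1

Derivation:
Gen 1 (s1): strand 1 crosses over strand 2. Perm now: [2 1 3]
Gen 2 (s1^-1): strand 2 crosses under strand 1. Perm now: [1 2 3]
Gen 3 (s2^-1): strand 2 crosses under strand 3. Perm now: [1 3 2]
Gen 4 (s1^-1): strand 1 crosses under strand 3. Perm now: [3 1 2]
Gen 5 (s2): strand 1 crosses over strand 2. Perm now: [3 2 1]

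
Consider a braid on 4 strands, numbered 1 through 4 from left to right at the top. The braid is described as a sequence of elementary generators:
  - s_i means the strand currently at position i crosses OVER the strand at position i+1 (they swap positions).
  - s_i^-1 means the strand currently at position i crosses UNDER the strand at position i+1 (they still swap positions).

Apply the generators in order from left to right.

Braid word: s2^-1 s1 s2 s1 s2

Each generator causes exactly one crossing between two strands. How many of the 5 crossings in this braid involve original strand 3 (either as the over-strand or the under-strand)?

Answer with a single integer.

Answer: 4

Derivation:
Gen 1: crossing 2x3. Involves strand 3? yes. Count so far: 1
Gen 2: crossing 1x3. Involves strand 3? yes. Count so far: 2
Gen 3: crossing 1x2. Involves strand 3? no. Count so far: 2
Gen 4: crossing 3x2. Involves strand 3? yes. Count so far: 3
Gen 5: crossing 3x1. Involves strand 3? yes. Count so far: 4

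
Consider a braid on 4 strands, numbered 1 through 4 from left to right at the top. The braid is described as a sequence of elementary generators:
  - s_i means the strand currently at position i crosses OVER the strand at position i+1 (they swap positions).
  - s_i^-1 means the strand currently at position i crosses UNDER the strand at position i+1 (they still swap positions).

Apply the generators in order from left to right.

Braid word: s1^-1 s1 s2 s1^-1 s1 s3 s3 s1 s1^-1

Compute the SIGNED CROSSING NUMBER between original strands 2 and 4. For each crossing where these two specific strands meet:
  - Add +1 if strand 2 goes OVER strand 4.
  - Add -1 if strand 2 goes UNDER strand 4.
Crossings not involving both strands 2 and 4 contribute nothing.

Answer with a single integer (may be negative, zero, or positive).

Gen 1: crossing 1x2. Both 2&4? no. Sum: 0
Gen 2: crossing 2x1. Both 2&4? no. Sum: 0
Gen 3: crossing 2x3. Both 2&4? no. Sum: 0
Gen 4: crossing 1x3. Both 2&4? no. Sum: 0
Gen 5: crossing 3x1. Both 2&4? no. Sum: 0
Gen 6: 2 over 4. Both 2&4? yes. Contrib: +1. Sum: 1
Gen 7: 4 over 2. Both 2&4? yes. Contrib: -1. Sum: 0
Gen 8: crossing 1x3. Both 2&4? no. Sum: 0
Gen 9: crossing 3x1. Both 2&4? no. Sum: 0

Answer: 0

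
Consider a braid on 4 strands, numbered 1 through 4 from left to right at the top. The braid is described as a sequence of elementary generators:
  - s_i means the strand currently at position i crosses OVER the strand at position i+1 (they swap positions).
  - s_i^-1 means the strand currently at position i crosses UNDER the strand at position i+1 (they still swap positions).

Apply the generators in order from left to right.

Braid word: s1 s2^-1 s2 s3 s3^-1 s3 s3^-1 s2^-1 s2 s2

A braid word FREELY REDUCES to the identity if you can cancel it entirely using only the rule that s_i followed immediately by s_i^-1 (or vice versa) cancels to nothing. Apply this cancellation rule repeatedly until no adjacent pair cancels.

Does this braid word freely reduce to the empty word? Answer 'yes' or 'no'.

Gen 1 (s1): push. Stack: [s1]
Gen 2 (s2^-1): push. Stack: [s1 s2^-1]
Gen 3 (s2): cancels prior s2^-1. Stack: [s1]
Gen 4 (s3): push. Stack: [s1 s3]
Gen 5 (s3^-1): cancels prior s3. Stack: [s1]
Gen 6 (s3): push. Stack: [s1 s3]
Gen 7 (s3^-1): cancels prior s3. Stack: [s1]
Gen 8 (s2^-1): push. Stack: [s1 s2^-1]
Gen 9 (s2): cancels prior s2^-1. Stack: [s1]
Gen 10 (s2): push. Stack: [s1 s2]
Reduced word: s1 s2

Answer: no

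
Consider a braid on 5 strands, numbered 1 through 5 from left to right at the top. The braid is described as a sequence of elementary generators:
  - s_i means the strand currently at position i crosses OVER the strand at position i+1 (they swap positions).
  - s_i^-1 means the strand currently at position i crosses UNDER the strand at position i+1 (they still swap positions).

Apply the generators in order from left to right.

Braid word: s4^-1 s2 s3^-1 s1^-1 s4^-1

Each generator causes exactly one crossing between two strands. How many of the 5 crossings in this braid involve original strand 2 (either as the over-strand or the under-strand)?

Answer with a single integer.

Answer: 3

Derivation:
Gen 1: crossing 4x5. Involves strand 2? no. Count so far: 0
Gen 2: crossing 2x3. Involves strand 2? yes. Count so far: 1
Gen 3: crossing 2x5. Involves strand 2? yes. Count so far: 2
Gen 4: crossing 1x3. Involves strand 2? no. Count so far: 2
Gen 5: crossing 2x4. Involves strand 2? yes. Count so far: 3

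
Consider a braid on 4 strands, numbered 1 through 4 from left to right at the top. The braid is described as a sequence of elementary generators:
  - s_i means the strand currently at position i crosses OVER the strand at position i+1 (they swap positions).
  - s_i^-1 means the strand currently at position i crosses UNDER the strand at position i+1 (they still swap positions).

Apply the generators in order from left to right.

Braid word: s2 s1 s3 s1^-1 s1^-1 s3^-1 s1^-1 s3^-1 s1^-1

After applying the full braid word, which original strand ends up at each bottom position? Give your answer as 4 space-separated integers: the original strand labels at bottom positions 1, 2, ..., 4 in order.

Gen 1 (s2): strand 2 crosses over strand 3. Perm now: [1 3 2 4]
Gen 2 (s1): strand 1 crosses over strand 3. Perm now: [3 1 2 4]
Gen 3 (s3): strand 2 crosses over strand 4. Perm now: [3 1 4 2]
Gen 4 (s1^-1): strand 3 crosses under strand 1. Perm now: [1 3 4 2]
Gen 5 (s1^-1): strand 1 crosses under strand 3. Perm now: [3 1 4 2]
Gen 6 (s3^-1): strand 4 crosses under strand 2. Perm now: [3 1 2 4]
Gen 7 (s1^-1): strand 3 crosses under strand 1. Perm now: [1 3 2 4]
Gen 8 (s3^-1): strand 2 crosses under strand 4. Perm now: [1 3 4 2]
Gen 9 (s1^-1): strand 1 crosses under strand 3. Perm now: [3 1 4 2]

Answer: 3 1 4 2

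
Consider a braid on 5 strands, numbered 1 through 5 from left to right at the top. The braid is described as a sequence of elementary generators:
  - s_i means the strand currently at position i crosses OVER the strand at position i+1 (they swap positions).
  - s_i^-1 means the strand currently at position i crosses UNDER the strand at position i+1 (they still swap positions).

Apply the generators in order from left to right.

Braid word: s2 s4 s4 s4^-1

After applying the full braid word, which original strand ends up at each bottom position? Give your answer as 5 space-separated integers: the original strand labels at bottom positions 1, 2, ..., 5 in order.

Gen 1 (s2): strand 2 crosses over strand 3. Perm now: [1 3 2 4 5]
Gen 2 (s4): strand 4 crosses over strand 5. Perm now: [1 3 2 5 4]
Gen 3 (s4): strand 5 crosses over strand 4. Perm now: [1 3 2 4 5]
Gen 4 (s4^-1): strand 4 crosses under strand 5. Perm now: [1 3 2 5 4]

Answer: 1 3 2 5 4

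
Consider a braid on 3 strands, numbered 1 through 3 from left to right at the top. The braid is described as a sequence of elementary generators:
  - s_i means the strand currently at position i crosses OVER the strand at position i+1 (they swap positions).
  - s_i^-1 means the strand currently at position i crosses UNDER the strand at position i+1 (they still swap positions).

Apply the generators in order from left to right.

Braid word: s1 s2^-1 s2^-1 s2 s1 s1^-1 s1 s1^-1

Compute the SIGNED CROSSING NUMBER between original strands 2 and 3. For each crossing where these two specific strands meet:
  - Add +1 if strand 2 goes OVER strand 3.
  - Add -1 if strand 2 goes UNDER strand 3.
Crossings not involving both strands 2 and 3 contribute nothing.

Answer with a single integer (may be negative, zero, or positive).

Gen 1: crossing 1x2. Both 2&3? no. Sum: 0
Gen 2: crossing 1x3. Both 2&3? no. Sum: 0
Gen 3: crossing 3x1. Both 2&3? no. Sum: 0
Gen 4: crossing 1x3. Both 2&3? no. Sum: 0
Gen 5: 2 over 3. Both 2&3? yes. Contrib: +1. Sum: 1
Gen 6: 3 under 2. Both 2&3? yes. Contrib: +1. Sum: 2
Gen 7: 2 over 3. Both 2&3? yes. Contrib: +1. Sum: 3
Gen 8: 3 under 2. Both 2&3? yes. Contrib: +1. Sum: 4

Answer: 4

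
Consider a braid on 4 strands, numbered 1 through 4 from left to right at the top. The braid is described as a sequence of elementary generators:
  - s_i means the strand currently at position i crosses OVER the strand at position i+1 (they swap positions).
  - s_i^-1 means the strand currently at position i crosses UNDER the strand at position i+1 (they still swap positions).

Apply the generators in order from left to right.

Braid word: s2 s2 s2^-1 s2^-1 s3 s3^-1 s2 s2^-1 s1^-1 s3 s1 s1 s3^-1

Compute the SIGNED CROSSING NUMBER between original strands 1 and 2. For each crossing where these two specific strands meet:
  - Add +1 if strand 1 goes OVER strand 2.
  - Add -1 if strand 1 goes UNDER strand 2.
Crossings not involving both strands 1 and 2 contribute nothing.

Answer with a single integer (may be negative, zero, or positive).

Gen 1: crossing 2x3. Both 1&2? no. Sum: 0
Gen 2: crossing 3x2. Both 1&2? no. Sum: 0
Gen 3: crossing 2x3. Both 1&2? no. Sum: 0
Gen 4: crossing 3x2. Both 1&2? no. Sum: 0
Gen 5: crossing 3x4. Both 1&2? no. Sum: 0
Gen 6: crossing 4x3. Both 1&2? no. Sum: 0
Gen 7: crossing 2x3. Both 1&2? no. Sum: 0
Gen 8: crossing 3x2. Both 1&2? no. Sum: 0
Gen 9: 1 under 2. Both 1&2? yes. Contrib: -1. Sum: -1
Gen 10: crossing 3x4. Both 1&2? no. Sum: -1
Gen 11: 2 over 1. Both 1&2? yes. Contrib: -1. Sum: -2
Gen 12: 1 over 2. Both 1&2? yes. Contrib: +1. Sum: -1
Gen 13: crossing 4x3. Both 1&2? no. Sum: -1

Answer: -1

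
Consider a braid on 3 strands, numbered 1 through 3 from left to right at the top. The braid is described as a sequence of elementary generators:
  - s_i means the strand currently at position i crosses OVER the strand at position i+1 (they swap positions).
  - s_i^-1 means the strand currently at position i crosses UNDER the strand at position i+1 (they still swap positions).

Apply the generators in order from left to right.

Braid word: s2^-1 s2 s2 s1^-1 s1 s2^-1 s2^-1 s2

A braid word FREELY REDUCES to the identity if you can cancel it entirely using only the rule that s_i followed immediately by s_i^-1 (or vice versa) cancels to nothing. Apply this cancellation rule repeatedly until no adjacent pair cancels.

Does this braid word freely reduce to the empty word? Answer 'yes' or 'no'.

Gen 1 (s2^-1): push. Stack: [s2^-1]
Gen 2 (s2): cancels prior s2^-1. Stack: []
Gen 3 (s2): push. Stack: [s2]
Gen 4 (s1^-1): push. Stack: [s2 s1^-1]
Gen 5 (s1): cancels prior s1^-1. Stack: [s2]
Gen 6 (s2^-1): cancels prior s2. Stack: []
Gen 7 (s2^-1): push. Stack: [s2^-1]
Gen 8 (s2): cancels prior s2^-1. Stack: []
Reduced word: (empty)

Answer: yes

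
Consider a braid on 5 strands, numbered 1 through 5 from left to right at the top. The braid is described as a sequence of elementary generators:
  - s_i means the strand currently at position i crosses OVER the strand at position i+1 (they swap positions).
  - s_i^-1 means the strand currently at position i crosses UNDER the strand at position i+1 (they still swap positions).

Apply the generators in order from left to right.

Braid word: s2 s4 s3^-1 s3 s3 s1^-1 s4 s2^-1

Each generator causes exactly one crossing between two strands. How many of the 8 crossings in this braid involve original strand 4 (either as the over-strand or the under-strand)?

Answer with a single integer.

Gen 1: crossing 2x3. Involves strand 4? no. Count so far: 0
Gen 2: crossing 4x5. Involves strand 4? yes. Count so far: 1
Gen 3: crossing 2x5. Involves strand 4? no. Count so far: 1
Gen 4: crossing 5x2. Involves strand 4? no. Count so far: 1
Gen 5: crossing 2x5. Involves strand 4? no. Count so far: 1
Gen 6: crossing 1x3. Involves strand 4? no. Count so far: 1
Gen 7: crossing 2x4. Involves strand 4? yes. Count so far: 2
Gen 8: crossing 1x5. Involves strand 4? no. Count so far: 2

Answer: 2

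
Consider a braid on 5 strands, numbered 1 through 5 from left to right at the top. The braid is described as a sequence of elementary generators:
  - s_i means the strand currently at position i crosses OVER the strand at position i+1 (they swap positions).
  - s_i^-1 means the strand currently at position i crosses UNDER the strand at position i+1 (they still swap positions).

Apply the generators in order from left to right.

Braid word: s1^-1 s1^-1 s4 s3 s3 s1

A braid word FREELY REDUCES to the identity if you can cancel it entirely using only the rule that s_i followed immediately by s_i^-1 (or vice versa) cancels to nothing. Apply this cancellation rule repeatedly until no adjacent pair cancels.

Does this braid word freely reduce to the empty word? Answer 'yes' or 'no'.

Gen 1 (s1^-1): push. Stack: [s1^-1]
Gen 2 (s1^-1): push. Stack: [s1^-1 s1^-1]
Gen 3 (s4): push. Stack: [s1^-1 s1^-1 s4]
Gen 4 (s3): push. Stack: [s1^-1 s1^-1 s4 s3]
Gen 5 (s3): push. Stack: [s1^-1 s1^-1 s4 s3 s3]
Gen 6 (s1): push. Stack: [s1^-1 s1^-1 s4 s3 s3 s1]
Reduced word: s1^-1 s1^-1 s4 s3 s3 s1

Answer: no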